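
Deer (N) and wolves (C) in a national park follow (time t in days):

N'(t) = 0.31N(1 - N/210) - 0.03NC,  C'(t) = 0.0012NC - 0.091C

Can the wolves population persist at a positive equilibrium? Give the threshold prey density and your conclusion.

Threshold N = 75.8; K > 75.8, so yes, the predator persists.

The predator equation gives dC/dt > 0 only when N > 0.091/0.0012 = 75.8.
Without the predator, N → K = 210. Since 210 > 75.8, the predator can invade and persist.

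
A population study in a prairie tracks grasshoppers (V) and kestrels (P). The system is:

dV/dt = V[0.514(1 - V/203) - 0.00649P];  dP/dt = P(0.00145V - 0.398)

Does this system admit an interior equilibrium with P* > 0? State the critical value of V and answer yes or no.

Threshold V = 274; K < 274, so no, the predator goes extinct.

The predator equation gives dP/dt > 0 only when V > 0.398/0.00145 = 274.
Without the predator, V → K = 203. Since 203 < 274, the predator cannot invade.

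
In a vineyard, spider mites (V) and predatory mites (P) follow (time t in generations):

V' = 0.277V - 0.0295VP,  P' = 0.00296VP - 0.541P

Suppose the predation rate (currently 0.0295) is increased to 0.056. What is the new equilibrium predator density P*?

At the interior fixed point, setting dV/dt = 0 with V > 0 fixes P* = (prey growth rate)/(VP coefficient) — independent of the other coefficients.
With the change, P* = 0.277/0.056 = 4.95; it falls from 9.39.

P* ≈ 4.95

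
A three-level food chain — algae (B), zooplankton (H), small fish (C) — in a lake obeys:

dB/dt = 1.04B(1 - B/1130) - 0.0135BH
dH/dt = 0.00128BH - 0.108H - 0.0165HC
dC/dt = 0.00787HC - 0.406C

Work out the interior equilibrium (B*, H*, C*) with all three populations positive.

B* ≈ 373, H* ≈ 51.6, C* ≈ 22.4

From dC/dt = 0: 0.00787H* = 0.406, so H* = 51.6.
From dB/dt = 0: 1.04(1 - B*/1130) = 0.0135·51.6, giving B* = 1130·(1 - 0.67) = 373.
From dH/dt = 0: 0.00128·373 - 0.108 = 0.0165C*, so C* = 0.37/0.0165 = 22.4.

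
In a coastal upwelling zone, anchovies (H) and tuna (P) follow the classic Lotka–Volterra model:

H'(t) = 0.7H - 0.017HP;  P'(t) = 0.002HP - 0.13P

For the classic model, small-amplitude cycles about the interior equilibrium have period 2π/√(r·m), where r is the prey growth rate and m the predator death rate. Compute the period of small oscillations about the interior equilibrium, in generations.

T ≈ 20.8 generations

Here r = 0.7 and m = 0.13, so r·m = 0.091.
ω = √0.091 = 0.302 per generation, hence T = 2π/ω ≈ 20.8 generations.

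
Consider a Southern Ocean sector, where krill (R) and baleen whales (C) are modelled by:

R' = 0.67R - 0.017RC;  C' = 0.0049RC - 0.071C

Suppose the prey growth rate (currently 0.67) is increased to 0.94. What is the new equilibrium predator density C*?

At the interior fixed point, setting dR/dt = 0 with R > 0 fixes C* = (prey growth rate)/(RC coefficient) — independent of the other coefficients.
With the change, C* = 0.94/0.017 = 55.3; it rises from 39.4.

C* ≈ 55.3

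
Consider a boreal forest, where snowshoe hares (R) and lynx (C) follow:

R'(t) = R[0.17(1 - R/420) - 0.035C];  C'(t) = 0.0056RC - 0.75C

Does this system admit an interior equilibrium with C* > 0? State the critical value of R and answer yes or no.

The predator equation gives dC/dt > 0 only when R > 0.75/0.0056 = 134.
Without the predator, R → K = 420. Since 420 > 134, the predator can invade and persist.

Threshold R = 134; K > 134, so yes, the predator persists.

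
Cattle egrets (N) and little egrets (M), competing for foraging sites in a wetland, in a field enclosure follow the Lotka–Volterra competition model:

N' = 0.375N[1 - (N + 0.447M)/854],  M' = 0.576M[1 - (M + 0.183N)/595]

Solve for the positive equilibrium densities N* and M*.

N* ≈ 640, M* ≈ 478

Setting both brackets to zero gives the nullclines N + 0.447M = 854 and 0.183N + M = 595.
Substituting M = 595 - 0.183N into the first: N(1 - 0.447·0.183) = 854 - 0.447·595.
So N* = 588/0.918 = 640, and then M* = 595 - 0.183·640 = 478.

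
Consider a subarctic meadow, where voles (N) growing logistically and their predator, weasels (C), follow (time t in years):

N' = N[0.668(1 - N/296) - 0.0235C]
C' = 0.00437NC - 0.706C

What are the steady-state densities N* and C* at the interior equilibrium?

From dC/dt = 0 with C > 0: 0.00437N* = 0.706, so N* = 162.
Substitute into dN/dt = 0: 0.668(1 - 162/296) = 0.0235C*.
The bracket is 0.454, giving C* = 0.303/0.0235 = 12.9.

N* ≈ 162, C* ≈ 12.9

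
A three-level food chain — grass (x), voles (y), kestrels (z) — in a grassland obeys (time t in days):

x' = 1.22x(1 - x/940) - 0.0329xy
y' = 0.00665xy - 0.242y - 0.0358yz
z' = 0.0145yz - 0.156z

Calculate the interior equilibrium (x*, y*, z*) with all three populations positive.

From dz/dt = 0: 0.0145y* = 0.156, so y* = 10.8.
From dx/dt = 0: 1.22(1 - x*/940) = 0.0329·10.8, giving x* = 940·(1 - 0.29) = 667.
From dy/dt = 0: 0.00665·667 - 0.242 = 0.0358z*, so z* = 4.2/0.0358 = 117.

x* ≈ 667, y* ≈ 10.8, z* ≈ 117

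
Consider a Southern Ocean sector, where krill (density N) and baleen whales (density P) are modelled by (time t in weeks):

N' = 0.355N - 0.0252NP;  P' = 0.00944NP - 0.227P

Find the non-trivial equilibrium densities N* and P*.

Set dP/dt = 0 with P > 0: 0.00944N - 0.227 = 0, so N* = 0.227/0.00944 = 24.
Set dN/dt = 0 with N > 0: 0.355 - 0.0252P = 0, so P* = 0.355/0.0252 = 14.1.

N* ≈ 24, P* ≈ 14.1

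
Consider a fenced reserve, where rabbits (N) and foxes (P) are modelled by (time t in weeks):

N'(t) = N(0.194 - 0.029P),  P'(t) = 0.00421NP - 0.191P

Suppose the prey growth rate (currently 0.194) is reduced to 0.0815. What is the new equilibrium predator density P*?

P* ≈ 2.81

At the interior fixed point, setting dN/dt = 0 with N > 0 fixes P* = (prey growth rate)/(NP coefficient) — independent of the other coefficients.
With the change, P* = 0.0815/0.029 = 2.81; it falls from 6.69.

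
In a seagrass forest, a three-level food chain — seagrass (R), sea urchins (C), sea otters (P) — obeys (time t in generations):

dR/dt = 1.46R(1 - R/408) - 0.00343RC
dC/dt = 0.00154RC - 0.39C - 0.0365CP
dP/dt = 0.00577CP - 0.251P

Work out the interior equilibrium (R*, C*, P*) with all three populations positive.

From dP/dt = 0: 0.00577C* = 0.251, so C* = 43.5.
From dR/dt = 0: 1.46(1 - R*/408) = 0.00343·43.5, giving R* = 408·(1 - 0.102) = 366.
From dC/dt = 0: 0.00154·366 - 0.39 = 0.0365P*, so P* = 0.174/0.0365 = 4.77.

R* ≈ 366, C* ≈ 43.5, P* ≈ 4.77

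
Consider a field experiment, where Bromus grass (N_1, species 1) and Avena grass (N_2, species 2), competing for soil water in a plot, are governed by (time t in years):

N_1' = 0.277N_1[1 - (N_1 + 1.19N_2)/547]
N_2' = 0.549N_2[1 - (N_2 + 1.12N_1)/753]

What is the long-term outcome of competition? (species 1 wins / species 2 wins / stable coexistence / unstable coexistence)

species 2 excludes species 1

Compare the nullcline intercepts: K1/α12 = 547/1.19 = 460 < K2 = 753; K2/α21 = 753/1.12 = 672 > K1 = 547.
Since the inequalities point opposite ways, species 2 can invade but species 1 cannot.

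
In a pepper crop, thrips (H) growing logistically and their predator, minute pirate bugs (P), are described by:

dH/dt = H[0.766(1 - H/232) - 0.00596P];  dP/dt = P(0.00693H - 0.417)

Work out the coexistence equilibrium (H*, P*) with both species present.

H* ≈ 60.2, P* ≈ 95.2

From dP/dt = 0 with P > 0: 0.00693H* = 0.417, so H* = 60.2.
Substitute into dH/dt = 0: 0.766(1 - 60.2/232) = 0.00596P*.
The bracket is 0.741, giving P* = 0.567/0.00596 = 95.2.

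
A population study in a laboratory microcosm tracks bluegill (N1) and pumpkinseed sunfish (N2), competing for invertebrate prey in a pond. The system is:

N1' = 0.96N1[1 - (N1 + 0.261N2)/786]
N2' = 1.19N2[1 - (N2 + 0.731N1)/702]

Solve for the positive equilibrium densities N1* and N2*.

N1* ≈ 745, N2* ≈ 157

Setting both brackets to zero gives the nullclines N1 + 0.261N2 = 786 and 0.731N1 + N2 = 702.
Substituting N2 = 702 - 0.731N1 into the first: N1(1 - 0.261·0.731) = 786 - 0.261·702.
So N1* = 603/0.809 = 745, and then N2* = 702 - 0.731·745 = 157.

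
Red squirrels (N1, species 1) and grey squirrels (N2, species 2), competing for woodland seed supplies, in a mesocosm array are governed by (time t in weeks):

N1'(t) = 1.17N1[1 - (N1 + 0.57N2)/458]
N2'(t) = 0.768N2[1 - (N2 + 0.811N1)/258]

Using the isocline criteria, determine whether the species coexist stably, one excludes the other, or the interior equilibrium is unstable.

Compare the nullcline intercepts: K1/α12 = 458/0.57 = 804 > K2 = 258; K2/α21 = 258/0.811 = 318 < K1 = 458.
Since the inequalities point opposite ways, species 1 can invade but species 2 cannot.

species 1 excludes species 2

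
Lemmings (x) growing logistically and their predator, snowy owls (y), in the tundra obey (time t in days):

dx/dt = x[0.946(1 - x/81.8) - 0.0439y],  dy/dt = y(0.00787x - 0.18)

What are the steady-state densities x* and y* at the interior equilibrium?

From dy/dt = 0 with y > 0: 0.00787x* = 0.18, so x* = 22.9.
Substitute into dx/dt = 0: 0.946(1 - 22.9/81.8) = 0.0439y*.
The bracket is 0.72, giving y* = 0.681/0.0439 = 15.5.

x* ≈ 22.9, y* ≈ 15.5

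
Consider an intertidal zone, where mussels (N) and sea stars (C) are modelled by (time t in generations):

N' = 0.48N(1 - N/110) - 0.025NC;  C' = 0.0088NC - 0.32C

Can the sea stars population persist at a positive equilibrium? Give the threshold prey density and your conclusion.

Threshold N = 36.4; K > 36.4, so yes, the predator persists.

The predator equation gives dC/dt > 0 only when N > 0.32/0.0088 = 36.4.
Without the predator, N → K = 110. Since 110 > 36.4, the predator can invade and persist.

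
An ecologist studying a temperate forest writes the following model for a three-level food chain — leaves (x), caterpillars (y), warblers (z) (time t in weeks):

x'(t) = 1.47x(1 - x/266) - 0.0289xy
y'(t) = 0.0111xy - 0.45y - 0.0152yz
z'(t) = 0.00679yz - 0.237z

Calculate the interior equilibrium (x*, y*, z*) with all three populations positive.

x* ≈ 83.5, y* ≈ 34.9, z* ≈ 31.3

From dz/dt = 0: 0.00679y* = 0.237, so y* = 34.9.
From dx/dt = 0: 1.47(1 - x*/266) = 0.0289·34.9, giving x* = 266·(1 - 0.686) = 83.5.
From dy/dt = 0: 0.0111·83.5 - 0.45 = 0.0152z*, so z* = 0.476/0.0152 = 31.3.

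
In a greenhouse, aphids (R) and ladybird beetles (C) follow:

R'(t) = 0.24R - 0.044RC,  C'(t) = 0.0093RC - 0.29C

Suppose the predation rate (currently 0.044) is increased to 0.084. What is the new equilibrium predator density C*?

C* ≈ 2.86

At the interior fixed point, setting dR/dt = 0 with R > 0 fixes C* = (prey growth rate)/(RC coefficient) — independent of the other coefficients.
With the change, C* = 0.24/0.084 = 2.86; it falls from 5.45.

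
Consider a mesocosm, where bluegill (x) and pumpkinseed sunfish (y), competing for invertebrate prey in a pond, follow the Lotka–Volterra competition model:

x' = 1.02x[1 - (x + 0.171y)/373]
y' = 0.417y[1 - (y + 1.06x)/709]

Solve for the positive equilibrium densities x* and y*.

Setting both brackets to zero gives the nullclines x + 0.171y = 373 and 1.06x + y = 709.
Substituting y = 709 - 1.06x into the first: x(1 - 0.171·1.06) = 373 - 0.171·709.
So x* = 252/0.819 = 307, and then y* = 709 - 1.06·307 = 383.

x* ≈ 307, y* ≈ 383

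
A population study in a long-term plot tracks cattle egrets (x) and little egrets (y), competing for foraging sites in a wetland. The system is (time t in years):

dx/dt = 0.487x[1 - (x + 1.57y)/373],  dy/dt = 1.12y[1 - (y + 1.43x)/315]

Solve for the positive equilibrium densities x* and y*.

x* ≈ 97.6, y* ≈ 175

Setting both brackets to zero gives the nullclines x + 1.57y = 373 and 1.43x + y = 315.
Substituting y = 315 - 1.43x into the first: x(1 - 1.57·1.43) = 373 - 1.57·315.
So x* = -122/-1.25 = 97.6, and then y* = 315 - 1.43·97.6 = 175.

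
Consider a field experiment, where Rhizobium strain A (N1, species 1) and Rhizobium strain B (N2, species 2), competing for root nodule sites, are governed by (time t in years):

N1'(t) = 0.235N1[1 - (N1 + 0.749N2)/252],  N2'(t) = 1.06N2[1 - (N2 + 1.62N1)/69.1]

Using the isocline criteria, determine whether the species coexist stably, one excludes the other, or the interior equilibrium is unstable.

Compare the nullcline intercepts: K1/α12 = 252/0.749 = 336 > K2 = 69.1; K2/α21 = 69.1/1.62 = 42.7 < K1 = 252.
Since the inequalities point opposite ways, species 1 can invade but species 2 cannot.

species 1 excludes species 2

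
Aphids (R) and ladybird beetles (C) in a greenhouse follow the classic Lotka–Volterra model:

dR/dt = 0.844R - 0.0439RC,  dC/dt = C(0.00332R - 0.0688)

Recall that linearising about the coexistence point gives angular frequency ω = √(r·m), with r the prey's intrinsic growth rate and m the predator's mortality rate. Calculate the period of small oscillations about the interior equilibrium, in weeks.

T ≈ 26.1 weeks

Here r = 0.844 and m = 0.0688, so r·m = 0.0581.
ω = √0.0581 = 0.241 per week, hence T = 2π/ω ≈ 26.1 weeks.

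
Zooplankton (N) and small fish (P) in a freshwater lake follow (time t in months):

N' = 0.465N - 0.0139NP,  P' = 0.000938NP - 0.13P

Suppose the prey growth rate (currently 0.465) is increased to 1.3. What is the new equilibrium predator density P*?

P* ≈ 93.5

At the interior fixed point, setting dN/dt = 0 with N > 0 fixes P* = (prey growth rate)/(NP coefficient) — independent of the other coefficients.
With the change, P* = 1.3/0.0139 = 93.5; it rises from 33.5.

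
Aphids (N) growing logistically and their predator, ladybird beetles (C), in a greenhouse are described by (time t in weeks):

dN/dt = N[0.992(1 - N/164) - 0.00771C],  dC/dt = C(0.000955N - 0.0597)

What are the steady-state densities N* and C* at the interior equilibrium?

From dC/dt = 0 with C > 0: 0.000955N* = 0.0597, so N* = 62.5.
Substitute into dN/dt = 0: 0.992(1 - 62.5/164) = 0.00771C*.
The bracket is 0.619, giving C* = 0.614/0.00771 = 79.6.

N* ≈ 62.5, C* ≈ 79.6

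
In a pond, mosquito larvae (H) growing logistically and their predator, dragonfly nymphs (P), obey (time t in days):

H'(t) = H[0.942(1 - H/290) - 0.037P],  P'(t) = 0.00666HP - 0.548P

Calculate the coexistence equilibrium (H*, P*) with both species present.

H* ≈ 82.3, P* ≈ 18.2

From dP/dt = 0 with P > 0: 0.00666H* = 0.548, so H* = 82.3.
Substitute into dH/dt = 0: 0.942(1 - 82.3/290) = 0.037P*.
The bracket is 0.716, giving P* = 0.675/0.037 = 18.2.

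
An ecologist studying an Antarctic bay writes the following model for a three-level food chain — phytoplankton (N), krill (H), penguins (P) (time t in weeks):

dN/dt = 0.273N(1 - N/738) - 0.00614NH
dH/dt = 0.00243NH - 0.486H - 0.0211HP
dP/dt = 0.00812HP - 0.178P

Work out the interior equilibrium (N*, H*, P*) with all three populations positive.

From dP/dt = 0: 0.00812H* = 0.178, so H* = 21.9.
From dN/dt = 0: 0.273(1 - N*/738) = 0.00614·21.9, giving N* = 738·(1 - 0.493) = 374.
From dH/dt = 0: 0.00243·374 - 0.486 = 0.0211P*, so P* = 0.423/0.0211 = 20.1.

N* ≈ 374, H* ≈ 21.9, P* ≈ 20.1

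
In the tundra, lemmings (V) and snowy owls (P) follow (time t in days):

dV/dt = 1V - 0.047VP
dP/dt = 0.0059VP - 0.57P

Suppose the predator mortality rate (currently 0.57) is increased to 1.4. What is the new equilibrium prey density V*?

At the interior fixed point, setting dP/dt = 0 with P > 0 fixes V* = (predator death rate)/(VP coefficient) — independent of the other coefficients.
With the change, V* = 1.4/0.0059 = 237; it rises from 96.6.

V* ≈ 237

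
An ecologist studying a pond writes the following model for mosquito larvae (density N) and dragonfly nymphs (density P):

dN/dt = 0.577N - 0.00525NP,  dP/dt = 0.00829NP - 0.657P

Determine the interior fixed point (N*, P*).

N* ≈ 79.3, P* ≈ 110

Set dP/dt = 0 with P > 0: 0.00829N - 0.657 = 0, so N* = 0.657/0.00829 = 79.3.
Set dN/dt = 0 with N > 0: 0.577 - 0.00525P = 0, so P* = 0.577/0.00525 = 110.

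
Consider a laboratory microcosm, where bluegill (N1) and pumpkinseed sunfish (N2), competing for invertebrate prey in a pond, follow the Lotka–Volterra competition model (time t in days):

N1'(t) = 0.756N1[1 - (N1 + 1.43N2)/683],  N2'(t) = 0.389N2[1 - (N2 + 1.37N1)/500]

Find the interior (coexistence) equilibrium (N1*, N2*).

Setting both brackets to zero gives the nullclines N1 + 1.43N2 = 683 and 1.37N1 + N2 = 500.
Substituting N2 = 500 - 1.37N1 into the first: N1(1 - 1.43·1.37) = 683 - 1.43·500.
So N1* = -32/-0.959 = 33.4, and then N2* = 500 - 1.37·33.4 = 454.

N1* ≈ 33.4, N2* ≈ 454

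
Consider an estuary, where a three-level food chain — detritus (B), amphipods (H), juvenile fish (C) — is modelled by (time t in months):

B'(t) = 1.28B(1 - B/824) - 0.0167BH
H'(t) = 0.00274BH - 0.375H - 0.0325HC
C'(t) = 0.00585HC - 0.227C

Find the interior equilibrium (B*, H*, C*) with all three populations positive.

B* ≈ 407, H* ≈ 38.8, C* ≈ 22.8

From dC/dt = 0: 0.00585H* = 0.227, so H* = 38.8.
From dB/dt = 0: 1.28(1 - B*/824) = 0.0167·38.8, giving B* = 824·(1 - 0.506) = 407.
From dH/dt = 0: 0.00274·407 - 0.375 = 0.0325C*, so C* = 0.74/0.0325 = 22.8.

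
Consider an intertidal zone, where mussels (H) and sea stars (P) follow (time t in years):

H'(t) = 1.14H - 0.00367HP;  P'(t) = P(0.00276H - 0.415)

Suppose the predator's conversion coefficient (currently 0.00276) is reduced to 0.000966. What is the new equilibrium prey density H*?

At the interior fixed point, setting dP/dt = 0 with P > 0 fixes H* = (predator death rate)/(HP coefficient) — independent of the other coefficients.
With the change, H* = 0.415/0.000966 = 430; it rises from 150.

H* ≈ 430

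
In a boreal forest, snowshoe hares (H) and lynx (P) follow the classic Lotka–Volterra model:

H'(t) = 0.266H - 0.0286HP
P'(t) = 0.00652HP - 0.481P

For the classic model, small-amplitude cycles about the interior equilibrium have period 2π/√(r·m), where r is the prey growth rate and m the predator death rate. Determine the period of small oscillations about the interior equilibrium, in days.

T ≈ 17.6 days

Here r = 0.266 and m = 0.481, so r·m = 0.128.
ω = √0.128 = 0.358 per day, hence T = 2π/ω ≈ 17.6 days.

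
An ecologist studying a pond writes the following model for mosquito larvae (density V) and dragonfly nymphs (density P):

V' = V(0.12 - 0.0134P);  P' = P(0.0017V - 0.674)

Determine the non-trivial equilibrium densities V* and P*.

V* ≈ 396, P* ≈ 8.96

Set dP/dt = 0 with P > 0: 0.0017V - 0.674 = 0, so V* = 0.674/0.0017 = 396.
Set dV/dt = 0 with V > 0: 0.12 - 0.0134P = 0, so P* = 0.12/0.0134 = 8.96.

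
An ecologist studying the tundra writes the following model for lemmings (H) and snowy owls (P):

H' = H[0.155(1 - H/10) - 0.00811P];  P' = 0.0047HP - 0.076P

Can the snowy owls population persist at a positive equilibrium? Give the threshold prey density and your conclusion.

Threshold H = 16.2; K < 16.2, so no, the predator goes extinct.

The predator equation gives dP/dt > 0 only when H > 0.076/0.0047 = 16.2.
Without the predator, H → K = 10. Since 10 < 16.2, the predator cannot invade.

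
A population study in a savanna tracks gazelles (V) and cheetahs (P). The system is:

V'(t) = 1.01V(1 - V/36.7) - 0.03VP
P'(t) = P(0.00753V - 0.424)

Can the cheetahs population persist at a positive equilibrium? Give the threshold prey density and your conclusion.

Threshold V = 56.3; K < 56.3, so no, the predator goes extinct.

The predator equation gives dP/dt > 0 only when V > 0.424/0.00753 = 56.3.
Without the predator, V → K = 36.7. Since 36.7 < 56.3, the predator cannot invade.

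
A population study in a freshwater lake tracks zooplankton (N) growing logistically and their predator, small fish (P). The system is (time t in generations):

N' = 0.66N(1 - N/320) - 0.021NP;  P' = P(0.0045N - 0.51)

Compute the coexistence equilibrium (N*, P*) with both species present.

From dP/dt = 0 with P > 0: 0.0045N* = 0.51, so N* = 113.
Substitute into dN/dt = 0: 0.66(1 - 113/320) = 0.021P*.
The bracket is 0.646, giving P* = 0.426/0.021 = 20.3.

N* ≈ 113, P* ≈ 20.3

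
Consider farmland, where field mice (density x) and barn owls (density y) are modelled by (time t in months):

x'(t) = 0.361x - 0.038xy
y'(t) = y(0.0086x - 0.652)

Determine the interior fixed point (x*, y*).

x* ≈ 75.8, y* ≈ 9.5

Set dy/dt = 0 with y > 0: 0.0086x - 0.652 = 0, so x* = 0.652/0.0086 = 75.8.
Set dx/dt = 0 with x > 0: 0.361 - 0.038y = 0, so y* = 0.361/0.038 = 9.5.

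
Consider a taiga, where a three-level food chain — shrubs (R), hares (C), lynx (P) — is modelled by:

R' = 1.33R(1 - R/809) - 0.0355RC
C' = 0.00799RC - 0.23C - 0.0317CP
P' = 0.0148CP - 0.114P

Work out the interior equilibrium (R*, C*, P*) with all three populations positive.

From dP/dt = 0: 0.0148C* = 0.114, so C* = 7.7.
From dR/dt = 0: 1.33(1 - R*/809) = 0.0355·7.7, giving R* = 809·(1 - 0.206) = 643.
From dC/dt = 0: 0.00799·643 - 0.23 = 0.0317P*, so P* = 4.9/0.0317 = 155.

R* ≈ 643, C* ≈ 7.7, P* ≈ 155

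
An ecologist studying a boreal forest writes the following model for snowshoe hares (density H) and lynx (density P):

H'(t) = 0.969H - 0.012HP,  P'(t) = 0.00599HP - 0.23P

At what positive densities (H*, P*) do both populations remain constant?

Set dP/dt = 0 with P > 0: 0.00599H - 0.23 = 0, so H* = 0.23/0.00599 = 38.4.
Set dH/dt = 0 with H > 0: 0.969 - 0.012P = 0, so P* = 0.969/0.012 = 80.8.

H* ≈ 38.4, P* ≈ 80.8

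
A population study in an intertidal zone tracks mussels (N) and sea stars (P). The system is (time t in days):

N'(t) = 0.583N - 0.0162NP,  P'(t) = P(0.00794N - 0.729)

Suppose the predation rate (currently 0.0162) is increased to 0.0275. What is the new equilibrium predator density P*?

At the interior fixed point, setting dN/dt = 0 with N > 0 fixes P* = (prey growth rate)/(NP coefficient) — independent of the other coefficients.
With the change, P* = 0.583/0.0275 = 21.2; it falls from 36.

P* ≈ 21.2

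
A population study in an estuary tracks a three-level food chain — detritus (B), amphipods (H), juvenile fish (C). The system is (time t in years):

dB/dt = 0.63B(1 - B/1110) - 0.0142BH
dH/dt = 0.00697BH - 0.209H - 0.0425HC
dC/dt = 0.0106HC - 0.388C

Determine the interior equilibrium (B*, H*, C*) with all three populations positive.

From dC/dt = 0: 0.0106H* = 0.388, so H* = 36.6.
From dB/dt = 0: 0.63(1 - B*/1110) = 0.0142·36.6, giving B* = 1110·(1 - 0.825) = 194.
From dH/dt = 0: 0.00697·194 - 0.209 = 0.0425C*, so C* = 1.14/0.0425 = 26.9.

B* ≈ 194, H* ≈ 36.6, C* ≈ 26.9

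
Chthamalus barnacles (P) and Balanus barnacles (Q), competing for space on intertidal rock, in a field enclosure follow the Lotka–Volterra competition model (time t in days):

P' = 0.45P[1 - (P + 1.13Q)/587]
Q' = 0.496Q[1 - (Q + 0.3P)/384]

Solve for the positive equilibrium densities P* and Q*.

Setting both brackets to zero gives the nullclines P + 1.13Q = 587 and 0.3P + Q = 384.
Substituting Q = 384 - 0.3P into the first: P(1 - 1.13·0.3) = 587 - 1.13·384.
So P* = 153/0.661 = 232, and then Q* = 384 - 0.3·232 = 315.

P* ≈ 232, Q* ≈ 315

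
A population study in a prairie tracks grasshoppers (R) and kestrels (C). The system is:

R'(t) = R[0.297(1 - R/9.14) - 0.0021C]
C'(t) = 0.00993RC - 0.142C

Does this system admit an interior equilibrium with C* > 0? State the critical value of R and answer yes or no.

Threshold R = 14.3; K < 14.3, so no, the predator goes extinct.

The predator equation gives dC/dt > 0 only when R > 0.142/0.00993 = 14.3.
Without the predator, R → K = 9.14. Since 9.14 < 14.3, the predator cannot invade.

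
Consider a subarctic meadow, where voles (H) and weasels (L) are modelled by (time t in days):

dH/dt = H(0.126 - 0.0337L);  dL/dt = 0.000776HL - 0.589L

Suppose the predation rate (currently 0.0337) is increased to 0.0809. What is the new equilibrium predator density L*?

At the interior fixed point, setting dH/dt = 0 with H > 0 fixes L* = (prey growth rate)/(HL coefficient) — independent of the other coefficients.
With the change, L* = 0.126/0.0809 = 1.56; it falls from 3.74.

L* ≈ 1.56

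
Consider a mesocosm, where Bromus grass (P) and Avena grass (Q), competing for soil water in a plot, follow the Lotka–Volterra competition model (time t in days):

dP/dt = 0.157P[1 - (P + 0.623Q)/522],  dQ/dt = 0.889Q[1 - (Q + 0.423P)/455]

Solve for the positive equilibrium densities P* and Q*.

P* ≈ 324, Q* ≈ 318

Setting both brackets to zero gives the nullclines P + 0.623Q = 522 and 0.423P + Q = 455.
Substituting Q = 455 - 0.423P into the first: P(1 - 0.623·0.423) = 522 - 0.623·455.
So P* = 239/0.736 = 324, and then Q* = 455 - 0.423·324 = 318.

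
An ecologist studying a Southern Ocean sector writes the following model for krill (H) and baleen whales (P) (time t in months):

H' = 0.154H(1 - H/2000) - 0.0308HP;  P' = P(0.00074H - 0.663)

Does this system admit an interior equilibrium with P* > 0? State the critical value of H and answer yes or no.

Threshold H = 896; K > 896, so yes, the predator persists.

The predator equation gives dP/dt > 0 only when H > 0.663/0.00074 = 896.
Without the predator, H → K = 2000. Since 2000 > 896, the predator can invade and persist.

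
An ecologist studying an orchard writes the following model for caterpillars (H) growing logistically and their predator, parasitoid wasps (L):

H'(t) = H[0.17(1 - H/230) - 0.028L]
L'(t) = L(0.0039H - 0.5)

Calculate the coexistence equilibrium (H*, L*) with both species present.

H* ≈ 128, L* ≈ 2.69

From dL/dt = 0 with L > 0: 0.0039H* = 0.5, so H* = 128.
Substitute into dH/dt = 0: 0.17(1 - 128/230) = 0.028L*.
The bracket is 0.443, giving L* = 0.0752/0.028 = 2.69.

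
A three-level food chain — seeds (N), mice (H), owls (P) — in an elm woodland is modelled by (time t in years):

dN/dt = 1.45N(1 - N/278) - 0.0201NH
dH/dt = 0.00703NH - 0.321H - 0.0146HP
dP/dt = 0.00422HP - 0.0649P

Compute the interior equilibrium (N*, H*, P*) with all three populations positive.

From dP/dt = 0: 0.00422H* = 0.0649, so H* = 15.4.
From dN/dt = 0: 1.45(1 - N*/278) = 0.0201·15.4, giving N* = 278·(1 - 0.213) = 219.
From dH/dt = 0: 0.00703·219 - 0.321 = 0.0146P*, so P* = 1.22/0.0146 = 83.3.

N* ≈ 219, H* ≈ 15.4, P* ≈ 83.3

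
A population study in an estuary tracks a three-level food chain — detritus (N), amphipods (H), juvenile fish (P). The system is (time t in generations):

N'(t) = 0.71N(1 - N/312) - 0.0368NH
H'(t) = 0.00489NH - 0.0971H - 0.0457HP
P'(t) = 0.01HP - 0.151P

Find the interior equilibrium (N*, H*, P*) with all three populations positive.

N* ≈ 67.8, H* ≈ 15.1, P* ≈ 5.13

From dP/dt = 0: 0.01H* = 0.151, so H* = 15.1.
From dN/dt = 0: 0.71(1 - N*/312) = 0.0368·15.1, giving N* = 312·(1 - 0.783) = 67.8.
From dH/dt = 0: 0.00489·67.8 - 0.0971 = 0.0457P*, so P* = 0.235/0.0457 = 5.13.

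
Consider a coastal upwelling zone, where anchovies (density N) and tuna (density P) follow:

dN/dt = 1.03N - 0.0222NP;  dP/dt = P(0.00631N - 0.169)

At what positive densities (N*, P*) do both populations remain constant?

Set dP/dt = 0 with P > 0: 0.00631N - 0.169 = 0, so N* = 0.169/0.00631 = 26.8.
Set dN/dt = 0 with N > 0: 1.03 - 0.0222P = 0, so P* = 1.03/0.0222 = 46.4.

N* ≈ 26.8, P* ≈ 46.4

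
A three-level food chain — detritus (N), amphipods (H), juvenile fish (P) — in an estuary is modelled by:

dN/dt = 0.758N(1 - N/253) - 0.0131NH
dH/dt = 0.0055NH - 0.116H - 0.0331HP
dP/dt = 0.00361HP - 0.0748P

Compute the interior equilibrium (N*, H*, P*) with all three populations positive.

N* ≈ 162, H* ≈ 20.7, P* ≈ 23.5

From dP/dt = 0: 0.00361H* = 0.0748, so H* = 20.7.
From dN/dt = 0: 0.758(1 - N*/253) = 0.0131·20.7, giving N* = 253·(1 - 0.358) = 162.
From dH/dt = 0: 0.0055·162 - 0.116 = 0.0331P*, so P* = 0.777/0.0331 = 23.5.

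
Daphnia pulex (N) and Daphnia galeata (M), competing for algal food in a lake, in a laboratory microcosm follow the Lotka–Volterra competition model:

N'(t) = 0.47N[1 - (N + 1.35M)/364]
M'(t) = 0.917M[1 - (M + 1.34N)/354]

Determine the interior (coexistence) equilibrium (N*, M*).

N* ≈ 141, M* ≈ 165

Setting both brackets to zero gives the nullclines N + 1.35M = 364 and 1.34N + M = 354.
Substituting M = 354 - 1.34N into the first: N(1 - 1.35·1.34) = 364 - 1.35·354.
So N* = -114/-0.809 = 141, and then M* = 354 - 1.34·141 = 165.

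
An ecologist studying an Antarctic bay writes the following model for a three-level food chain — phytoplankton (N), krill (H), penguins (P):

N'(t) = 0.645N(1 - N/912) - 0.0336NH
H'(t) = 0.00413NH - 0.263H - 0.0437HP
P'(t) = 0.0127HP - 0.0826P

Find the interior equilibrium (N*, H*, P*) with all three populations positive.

N* ≈ 603, H* ≈ 6.5, P* ≈ 51

From dP/dt = 0: 0.0127H* = 0.0826, so H* = 6.5.
From dN/dt = 0: 0.645(1 - N*/912) = 0.0336·6.5, giving N* = 912·(1 - 0.339) = 603.
From dH/dt = 0: 0.00413·603 - 0.263 = 0.0437P*, so P* = 2.23/0.0437 = 51.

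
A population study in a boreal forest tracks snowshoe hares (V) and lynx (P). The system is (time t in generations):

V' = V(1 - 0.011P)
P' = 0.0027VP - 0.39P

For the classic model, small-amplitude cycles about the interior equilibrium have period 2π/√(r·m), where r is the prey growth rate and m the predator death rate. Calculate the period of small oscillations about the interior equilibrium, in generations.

T ≈ 10.1 generations

Here r = 1 and m = 0.39, so r·m = 0.39.
ω = √0.39 = 0.624 per generation, hence T = 2π/ω ≈ 10.1 generations.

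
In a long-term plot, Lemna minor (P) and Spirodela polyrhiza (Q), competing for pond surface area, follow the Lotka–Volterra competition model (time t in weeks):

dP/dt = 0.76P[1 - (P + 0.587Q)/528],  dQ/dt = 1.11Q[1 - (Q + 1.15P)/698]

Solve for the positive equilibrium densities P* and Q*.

P* ≈ 364, Q* ≈ 279

Setting both brackets to zero gives the nullclines P + 0.587Q = 528 and 1.15P + Q = 698.
Substituting Q = 698 - 1.15P into the first: P(1 - 0.587·1.15) = 528 - 0.587·698.
So P* = 118/0.325 = 364, and then Q* = 698 - 1.15·364 = 279.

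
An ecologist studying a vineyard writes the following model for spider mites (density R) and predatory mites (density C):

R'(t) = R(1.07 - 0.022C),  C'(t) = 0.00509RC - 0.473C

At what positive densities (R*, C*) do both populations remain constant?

R* ≈ 92.9, C* ≈ 48.6

Set dC/dt = 0 with C > 0: 0.00509R - 0.473 = 0, so R* = 0.473/0.00509 = 92.9.
Set dR/dt = 0 with R > 0: 1.07 - 0.022C = 0, so C* = 1.07/0.022 = 48.6.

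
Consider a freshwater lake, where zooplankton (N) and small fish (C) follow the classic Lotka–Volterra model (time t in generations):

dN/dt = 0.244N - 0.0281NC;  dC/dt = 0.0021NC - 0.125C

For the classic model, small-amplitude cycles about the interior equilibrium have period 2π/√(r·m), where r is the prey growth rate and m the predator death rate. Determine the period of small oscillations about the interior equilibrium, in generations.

T ≈ 36 generations

Here r = 0.244 and m = 0.125, so r·m = 0.0305.
ω = √0.0305 = 0.175 per generation, hence T = 2π/ω ≈ 36 generations.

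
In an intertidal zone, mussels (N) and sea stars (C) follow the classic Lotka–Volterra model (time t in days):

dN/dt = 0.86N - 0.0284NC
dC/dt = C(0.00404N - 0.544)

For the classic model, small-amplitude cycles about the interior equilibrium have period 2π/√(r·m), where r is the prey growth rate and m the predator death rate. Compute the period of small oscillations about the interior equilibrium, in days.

Here r = 0.86 and m = 0.544, so r·m = 0.468.
ω = √0.468 = 0.684 per day, hence T = 2π/ω ≈ 9.19 days.

T ≈ 9.19 days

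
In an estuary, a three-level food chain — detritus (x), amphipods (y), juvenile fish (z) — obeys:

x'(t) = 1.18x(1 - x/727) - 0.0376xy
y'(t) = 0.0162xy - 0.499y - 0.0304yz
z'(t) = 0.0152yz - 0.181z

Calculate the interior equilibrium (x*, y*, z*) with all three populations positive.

x* ≈ 451, y* ≈ 11.9, z* ≈ 224

From dz/dt = 0: 0.0152y* = 0.181, so y* = 11.9.
From dx/dt = 0: 1.18(1 - x*/727) = 0.0376·11.9, giving x* = 727·(1 - 0.379) = 451.
From dy/dt = 0: 0.0162·451 - 0.499 = 0.0304z*, so z* = 6.81/0.0304 = 224.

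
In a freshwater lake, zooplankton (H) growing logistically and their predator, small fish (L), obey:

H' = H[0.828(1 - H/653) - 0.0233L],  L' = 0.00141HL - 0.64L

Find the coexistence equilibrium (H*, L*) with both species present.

H* ≈ 454, L* ≈ 10.8

From dL/dt = 0 with L > 0: 0.00141H* = 0.64, so H* = 454.
Substitute into dH/dt = 0: 0.828(1 - 454/653) = 0.0233L*.
The bracket is 0.305, giving L* = 0.252/0.0233 = 10.8.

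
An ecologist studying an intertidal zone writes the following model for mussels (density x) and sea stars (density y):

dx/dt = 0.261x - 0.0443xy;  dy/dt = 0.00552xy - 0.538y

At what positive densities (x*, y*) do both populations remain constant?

Set dy/dt = 0 with y > 0: 0.00552x - 0.538 = 0, so x* = 0.538/0.00552 = 97.5.
Set dx/dt = 0 with x > 0: 0.261 - 0.0443y = 0, so y* = 0.261/0.0443 = 5.89.

x* ≈ 97.5, y* ≈ 5.89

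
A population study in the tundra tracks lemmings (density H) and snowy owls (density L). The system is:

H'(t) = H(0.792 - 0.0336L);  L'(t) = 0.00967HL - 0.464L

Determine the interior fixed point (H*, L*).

H* ≈ 48, L* ≈ 23.6

Set dL/dt = 0 with L > 0: 0.00967H - 0.464 = 0, so H* = 0.464/0.00967 = 48.
Set dH/dt = 0 with H > 0: 0.792 - 0.0336L = 0, so L* = 0.792/0.0336 = 23.6.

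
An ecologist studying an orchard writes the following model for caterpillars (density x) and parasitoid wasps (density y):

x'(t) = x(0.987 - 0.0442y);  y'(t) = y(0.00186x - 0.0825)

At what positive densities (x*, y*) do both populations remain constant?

x* ≈ 44.4, y* ≈ 22.3

Set dy/dt = 0 with y > 0: 0.00186x - 0.0825 = 0, so x* = 0.0825/0.00186 = 44.4.
Set dx/dt = 0 with x > 0: 0.987 - 0.0442y = 0, so y* = 0.987/0.0442 = 22.3.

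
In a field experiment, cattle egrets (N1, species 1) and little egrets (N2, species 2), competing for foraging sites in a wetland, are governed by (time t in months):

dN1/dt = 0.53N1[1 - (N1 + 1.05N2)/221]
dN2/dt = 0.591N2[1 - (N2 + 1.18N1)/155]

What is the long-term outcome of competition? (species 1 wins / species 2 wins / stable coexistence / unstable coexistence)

Compare the nullcline intercepts: K1/α12 = 221/1.05 = 210 > K2 = 155; K2/α21 = 155/1.18 = 131 < K1 = 221.
Since the inequalities point opposite ways, species 1 can invade but species 2 cannot.

species 1 excludes species 2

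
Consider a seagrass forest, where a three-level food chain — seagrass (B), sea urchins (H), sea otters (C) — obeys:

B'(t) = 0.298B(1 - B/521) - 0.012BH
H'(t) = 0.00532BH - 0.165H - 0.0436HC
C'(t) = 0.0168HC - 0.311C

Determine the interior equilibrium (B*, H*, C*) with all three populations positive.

From dC/dt = 0: 0.0168H* = 0.311, so H* = 18.5.
From dB/dt = 0: 0.298(1 - B*/521) = 0.012·18.5, giving B* = 521·(1 - 0.745) = 133.
From dH/dt = 0: 0.00532·133 - 0.165 = 0.0436C*, so C* = 0.541/0.0436 = 12.4.

B* ≈ 133, H* ≈ 18.5, C* ≈ 12.4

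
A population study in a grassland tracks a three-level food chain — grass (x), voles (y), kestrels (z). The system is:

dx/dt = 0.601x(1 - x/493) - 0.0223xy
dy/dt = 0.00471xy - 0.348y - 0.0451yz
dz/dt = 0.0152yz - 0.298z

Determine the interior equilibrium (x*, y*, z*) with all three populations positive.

x* ≈ 134, y* ≈ 19.6, z* ≈ 6.32

From dz/dt = 0: 0.0152y* = 0.298, so y* = 19.6.
From dx/dt = 0: 0.601(1 - x*/493) = 0.0223·19.6, giving x* = 493·(1 - 0.727) = 134.
From dy/dt = 0: 0.00471·134 - 0.348 = 0.0451z*, so z* = 0.285/0.0451 = 6.32.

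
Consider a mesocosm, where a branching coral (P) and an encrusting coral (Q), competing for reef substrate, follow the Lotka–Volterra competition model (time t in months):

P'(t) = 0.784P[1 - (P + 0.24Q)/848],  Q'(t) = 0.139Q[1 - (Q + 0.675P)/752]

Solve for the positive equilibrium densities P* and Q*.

P* ≈ 797, Q* ≈ 214

Setting both brackets to zero gives the nullclines P + 0.24Q = 848 and 0.675P + Q = 752.
Substituting Q = 752 - 0.675P into the first: P(1 - 0.24·0.675) = 848 - 0.24·752.
So P* = 668/0.838 = 797, and then Q* = 752 - 0.675·797 = 214.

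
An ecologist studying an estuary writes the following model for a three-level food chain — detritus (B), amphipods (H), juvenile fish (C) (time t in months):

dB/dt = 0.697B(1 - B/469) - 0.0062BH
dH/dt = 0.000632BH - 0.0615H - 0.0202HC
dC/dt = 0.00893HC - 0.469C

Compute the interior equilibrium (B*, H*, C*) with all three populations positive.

B* ≈ 250, H* ≈ 52.5, C* ≈ 4.77

From dC/dt = 0: 0.00893H* = 0.469, so H* = 52.5.
From dB/dt = 0: 0.697(1 - B*/469) = 0.0062·52.5, giving B* = 469·(1 - 0.467) = 250.
From dH/dt = 0: 0.000632·250 - 0.0615 = 0.0202C*, so C* = 0.0964/0.0202 = 4.77.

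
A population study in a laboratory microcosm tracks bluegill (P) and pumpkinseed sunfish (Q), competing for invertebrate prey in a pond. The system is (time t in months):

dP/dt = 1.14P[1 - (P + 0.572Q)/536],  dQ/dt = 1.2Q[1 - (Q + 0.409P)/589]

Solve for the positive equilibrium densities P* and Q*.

Setting both brackets to zero gives the nullclines P + 0.572Q = 536 and 0.409P + Q = 589.
Substituting Q = 589 - 0.409P into the first: P(1 - 0.572·0.409) = 536 - 0.572·589.
So P* = 199/0.766 = 260, and then Q* = 589 - 0.409·260 = 483.

P* ≈ 260, Q* ≈ 483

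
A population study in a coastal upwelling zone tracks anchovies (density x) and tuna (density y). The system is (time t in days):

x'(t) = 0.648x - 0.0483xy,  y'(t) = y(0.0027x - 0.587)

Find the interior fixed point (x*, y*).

Set dy/dt = 0 with y > 0: 0.0027x - 0.587 = 0, so x* = 0.587/0.0027 = 217.
Set dx/dt = 0 with x > 0: 0.648 - 0.0483y = 0, so y* = 0.648/0.0483 = 13.4.

x* ≈ 217, y* ≈ 13.4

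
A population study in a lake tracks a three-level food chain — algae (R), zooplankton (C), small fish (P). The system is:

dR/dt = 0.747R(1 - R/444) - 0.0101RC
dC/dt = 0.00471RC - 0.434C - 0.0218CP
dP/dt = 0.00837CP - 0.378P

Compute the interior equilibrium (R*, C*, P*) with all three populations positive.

From dP/dt = 0: 0.00837C* = 0.378, so C* = 45.2.
From dR/dt = 0: 0.747(1 - R*/444) = 0.0101·45.2, giving R* = 444·(1 - 0.611) = 173.
From dC/dt = 0: 0.00471·173 - 0.434 = 0.0218P*, so P* = 0.38/0.0218 = 17.4.

R* ≈ 173, C* ≈ 45.2, P* ≈ 17.4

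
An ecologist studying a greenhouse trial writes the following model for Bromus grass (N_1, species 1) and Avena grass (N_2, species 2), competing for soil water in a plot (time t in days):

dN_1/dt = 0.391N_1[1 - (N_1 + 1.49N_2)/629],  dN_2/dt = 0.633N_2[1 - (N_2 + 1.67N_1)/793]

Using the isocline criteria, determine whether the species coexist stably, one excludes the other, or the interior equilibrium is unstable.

unstable coexistence (outcome depends on initial conditions)

Compare the nullcline intercepts: K1/α12 = 629/1.49 = 422 < K2 = 793; K2/α21 = 793/1.67 = 475 < K1 = 629.
Since both are reversed, neither can invade when rare; the interior point is a saddle.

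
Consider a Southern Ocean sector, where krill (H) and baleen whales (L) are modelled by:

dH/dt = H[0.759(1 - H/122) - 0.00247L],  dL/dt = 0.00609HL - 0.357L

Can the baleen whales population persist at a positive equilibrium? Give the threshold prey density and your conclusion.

Threshold H = 58.6; K > 58.6, so yes, the predator persists.

The predator equation gives dL/dt > 0 only when H > 0.357/0.00609 = 58.6.
Without the predator, H → K = 122. Since 122 > 58.6, the predator can invade and persist.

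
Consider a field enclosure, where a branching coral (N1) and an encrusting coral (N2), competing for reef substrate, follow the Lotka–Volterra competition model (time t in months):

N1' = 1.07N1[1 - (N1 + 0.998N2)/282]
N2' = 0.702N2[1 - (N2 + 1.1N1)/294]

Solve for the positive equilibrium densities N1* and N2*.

Setting both brackets to zero gives the nullclines N1 + 0.998N2 = 282 and 1.1N1 + N2 = 294.
Substituting N2 = 294 - 1.1N1 into the first: N1(1 - 0.998·1.1) = 282 - 0.998·294.
So N1* = -11.4/-0.0978 = 117, and then N2* = 294 - 1.1·117 = 166.

N1* ≈ 117, N2* ≈ 166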